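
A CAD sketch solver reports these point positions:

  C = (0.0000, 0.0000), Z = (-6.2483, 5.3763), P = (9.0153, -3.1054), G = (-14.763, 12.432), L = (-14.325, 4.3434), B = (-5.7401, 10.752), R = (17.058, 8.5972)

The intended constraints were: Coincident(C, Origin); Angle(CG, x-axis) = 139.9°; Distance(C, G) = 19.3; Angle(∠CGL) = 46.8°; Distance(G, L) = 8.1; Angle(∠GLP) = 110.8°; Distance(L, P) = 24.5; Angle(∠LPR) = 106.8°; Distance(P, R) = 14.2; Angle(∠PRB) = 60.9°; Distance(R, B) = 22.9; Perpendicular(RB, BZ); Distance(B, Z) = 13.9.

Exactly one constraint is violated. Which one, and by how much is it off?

Distance(B, Z) = 13.9 — off by 8.50.

C = (0.00, 0.00) ✓; CG at 139.9° ✓; |CG| = 19.30 ✓; ∠CGL = 46.80° ✓; |GL| = 8.100 ✓; ∠GLP = 110.8° ✓; |LP| = 24.50 ✓; ∠LPR = 106.8° ✓; |PR| = 14.20 ✓; ∠PRB = 60.90° ✓; |RB| = 22.90 ✓; ∠(RB, BZ) = 90.00° ✓; |BZ| = 5.400 ✗.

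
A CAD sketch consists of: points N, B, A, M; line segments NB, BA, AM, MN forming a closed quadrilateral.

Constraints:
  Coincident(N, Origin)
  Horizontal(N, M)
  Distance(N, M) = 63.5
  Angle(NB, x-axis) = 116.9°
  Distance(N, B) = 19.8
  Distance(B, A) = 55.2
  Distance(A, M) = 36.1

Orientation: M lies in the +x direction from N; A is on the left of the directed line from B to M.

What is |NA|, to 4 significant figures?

54.24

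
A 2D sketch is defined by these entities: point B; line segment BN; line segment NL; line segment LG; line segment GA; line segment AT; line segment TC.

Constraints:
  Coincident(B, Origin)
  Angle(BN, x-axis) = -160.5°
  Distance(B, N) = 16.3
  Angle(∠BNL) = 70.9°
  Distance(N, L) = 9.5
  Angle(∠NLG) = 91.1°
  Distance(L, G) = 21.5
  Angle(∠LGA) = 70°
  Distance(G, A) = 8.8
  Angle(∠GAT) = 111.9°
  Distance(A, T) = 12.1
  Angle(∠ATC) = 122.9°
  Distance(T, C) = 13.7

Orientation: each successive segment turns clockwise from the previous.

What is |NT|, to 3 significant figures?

6.63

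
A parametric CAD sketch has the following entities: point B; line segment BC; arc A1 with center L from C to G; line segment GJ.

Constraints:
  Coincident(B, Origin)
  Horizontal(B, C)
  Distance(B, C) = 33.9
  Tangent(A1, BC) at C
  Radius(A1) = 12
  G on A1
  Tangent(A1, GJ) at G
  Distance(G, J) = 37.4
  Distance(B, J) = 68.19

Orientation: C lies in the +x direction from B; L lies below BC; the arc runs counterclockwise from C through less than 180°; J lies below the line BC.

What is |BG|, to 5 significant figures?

31.249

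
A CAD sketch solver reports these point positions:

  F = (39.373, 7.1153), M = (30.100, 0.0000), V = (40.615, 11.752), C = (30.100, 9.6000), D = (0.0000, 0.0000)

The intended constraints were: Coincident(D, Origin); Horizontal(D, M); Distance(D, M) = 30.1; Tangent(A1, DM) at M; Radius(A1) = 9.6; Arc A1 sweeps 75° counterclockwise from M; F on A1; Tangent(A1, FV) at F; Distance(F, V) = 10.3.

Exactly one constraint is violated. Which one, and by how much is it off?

Distance(F, V) = 10.3 — off by 5.50.

D = (0.00, 0.00) ✓; D.y = 0.00, M.y = 0.00 ✓; |DM| = 30.10 ✓; ∠(CM, MD) = 90.00° ✓; |CM| = 9.600 ✓; bearing(C→F) − bearing(C→M) = 75.00° ✓; |CF| = 9.600 ✓; ∠(CF, FV) = 90.00° ✓; |FV| = 4.800 ✗.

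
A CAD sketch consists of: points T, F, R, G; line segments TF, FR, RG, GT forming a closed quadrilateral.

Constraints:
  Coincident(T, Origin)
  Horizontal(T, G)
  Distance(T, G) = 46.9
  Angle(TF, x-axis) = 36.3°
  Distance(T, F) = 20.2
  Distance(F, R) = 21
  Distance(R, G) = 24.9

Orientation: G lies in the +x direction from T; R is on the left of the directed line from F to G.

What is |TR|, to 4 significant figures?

41.09

T is at the origin; TG is horizontal with |TG| = 46.9 and G in +x, so G = (46.9, 0). TF runs at 36.3° with |TF| = 20.2, so F = (16.28, 11.96). R is determined by |FR| = 21.0 and |RG| = 24.9 together: it lies at the intersection of circle(F, 21.0) and circle(G, 24.9). With |FG| = 32.87, the foot of the radical line on FG is 13.71 from F and the perpendicular offset is √(21.0² − 13.71²) = 15.90. Taking the left-of-FG solution: R = (34.84, 21.78).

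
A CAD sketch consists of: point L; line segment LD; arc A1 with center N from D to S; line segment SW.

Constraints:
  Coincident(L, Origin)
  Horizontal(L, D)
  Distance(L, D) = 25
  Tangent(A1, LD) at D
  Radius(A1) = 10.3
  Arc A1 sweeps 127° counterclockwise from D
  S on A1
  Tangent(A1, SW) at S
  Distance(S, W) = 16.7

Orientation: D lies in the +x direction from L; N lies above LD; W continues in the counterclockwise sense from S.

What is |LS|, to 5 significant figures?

37.097

L is at the origin; LD is horizontal with |LD| = 25.0 and D on the +x side, so D = (25.000, 0.0000). The tangent condition forces ND to be normal to LD, so N = D + (0, 10.3) = (25.000, 10.300). On A1, D sits at bearing -90° from N; a 127° counterclockwise sweep puts S at bearing 37°, so S = N + 10.3·(cos 37°, sin 37°) = (33.226, 16.499). Then |LS| = |S − L| = 37.097.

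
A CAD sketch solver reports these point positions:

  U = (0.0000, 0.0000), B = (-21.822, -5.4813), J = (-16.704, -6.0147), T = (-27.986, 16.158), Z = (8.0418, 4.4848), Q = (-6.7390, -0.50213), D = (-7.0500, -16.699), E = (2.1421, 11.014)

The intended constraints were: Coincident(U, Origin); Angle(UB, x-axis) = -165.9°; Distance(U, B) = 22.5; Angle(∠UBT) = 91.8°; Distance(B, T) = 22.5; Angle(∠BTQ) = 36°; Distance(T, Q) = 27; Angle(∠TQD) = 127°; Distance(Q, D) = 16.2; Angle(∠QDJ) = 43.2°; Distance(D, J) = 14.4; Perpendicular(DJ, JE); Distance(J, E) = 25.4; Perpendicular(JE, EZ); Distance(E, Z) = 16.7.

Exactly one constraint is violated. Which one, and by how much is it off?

Distance(E, Z) = 16.7 — off by 7.90.

U = (0.00, 0.00) ✓; UB at -165.9° ✓; |UB| = 22.50 ✓; ∠UBT = 91.80° ✓; |BT| = 22.50 ✓; ∠BTQ = 36.00° ✓; |TQ| = 27.00 ✓; ∠TQD = 127.0° ✓; |QD| = 16.20 ✓; ∠QDJ = 43.20° ✓; |DJ| = 14.40 ✓; ∠(DJ, JE) = 90.00° ✓; |JE| = 25.40 ✓; ∠(JE, EZ) = 90.00° ✓; |EZ| = 8.800 ✗.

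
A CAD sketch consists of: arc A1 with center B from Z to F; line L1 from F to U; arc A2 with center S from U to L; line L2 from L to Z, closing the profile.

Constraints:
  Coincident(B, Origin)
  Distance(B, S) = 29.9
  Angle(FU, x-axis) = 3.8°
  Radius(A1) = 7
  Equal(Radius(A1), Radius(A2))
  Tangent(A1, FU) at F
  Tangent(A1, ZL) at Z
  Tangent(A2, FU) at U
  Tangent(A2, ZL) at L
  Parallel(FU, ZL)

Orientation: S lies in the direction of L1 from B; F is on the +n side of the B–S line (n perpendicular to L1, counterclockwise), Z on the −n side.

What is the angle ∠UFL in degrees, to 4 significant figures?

25.09°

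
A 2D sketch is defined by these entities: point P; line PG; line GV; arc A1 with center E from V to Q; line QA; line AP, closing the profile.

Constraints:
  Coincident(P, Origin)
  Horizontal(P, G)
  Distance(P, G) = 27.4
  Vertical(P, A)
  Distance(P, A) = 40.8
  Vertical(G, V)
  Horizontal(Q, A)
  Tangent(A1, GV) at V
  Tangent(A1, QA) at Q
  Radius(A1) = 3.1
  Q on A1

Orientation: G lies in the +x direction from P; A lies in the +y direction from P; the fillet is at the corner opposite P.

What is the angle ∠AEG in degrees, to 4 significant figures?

102.0°

P is at the origin; PG is horizontal with |PG| = 27.4 and G on the +x side, so G = (27.40, 0.000). PA is vertical with |PA| = 40.8 and A on the +y side, so A = (0.000, 40.80). The virtual corner opposite P is at (27.40, 40.80). Tangency of A1 to GV means the radius EV is perpendicular to GV and tangency of A1 to QA means the radius EQ is perpendicular to QA, with radius 3.1, so the center E sits 3.1 in from both sides at E = (24.30, 37.70). Then cos ∠AEG = EA·EG / (|EA||EG|), giving 102.0°.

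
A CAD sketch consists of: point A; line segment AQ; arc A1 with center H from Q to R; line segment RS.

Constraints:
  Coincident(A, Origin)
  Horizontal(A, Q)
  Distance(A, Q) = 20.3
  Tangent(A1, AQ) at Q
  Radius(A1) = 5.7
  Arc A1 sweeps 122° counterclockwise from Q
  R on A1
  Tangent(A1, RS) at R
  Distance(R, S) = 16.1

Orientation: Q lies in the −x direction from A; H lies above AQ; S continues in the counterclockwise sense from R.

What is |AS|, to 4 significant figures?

32.81

On A1, Q sits at bearing -90° from H; a 122° counterclockwise sweep puts R at bearing 32°, so R = H + 5.7·(cos 32°, sin 32°) = (-15.47, 8.721). A1 meets RS tangentially, so HR is at right angles to RS, so RS runs along (−sin 32°, cos 32°); with |RS| = 16.1, S = (-24.00, 22.37). Then |AS| = |S − A| = 32.81.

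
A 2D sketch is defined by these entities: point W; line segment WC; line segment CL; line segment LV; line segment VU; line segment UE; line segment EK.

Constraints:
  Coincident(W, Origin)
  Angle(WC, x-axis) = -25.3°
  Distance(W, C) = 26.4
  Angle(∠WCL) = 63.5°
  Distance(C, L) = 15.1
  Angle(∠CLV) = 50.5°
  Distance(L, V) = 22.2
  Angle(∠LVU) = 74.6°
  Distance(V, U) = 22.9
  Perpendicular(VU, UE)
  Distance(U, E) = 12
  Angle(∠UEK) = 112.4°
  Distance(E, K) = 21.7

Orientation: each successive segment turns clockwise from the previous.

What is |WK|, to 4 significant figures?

20.89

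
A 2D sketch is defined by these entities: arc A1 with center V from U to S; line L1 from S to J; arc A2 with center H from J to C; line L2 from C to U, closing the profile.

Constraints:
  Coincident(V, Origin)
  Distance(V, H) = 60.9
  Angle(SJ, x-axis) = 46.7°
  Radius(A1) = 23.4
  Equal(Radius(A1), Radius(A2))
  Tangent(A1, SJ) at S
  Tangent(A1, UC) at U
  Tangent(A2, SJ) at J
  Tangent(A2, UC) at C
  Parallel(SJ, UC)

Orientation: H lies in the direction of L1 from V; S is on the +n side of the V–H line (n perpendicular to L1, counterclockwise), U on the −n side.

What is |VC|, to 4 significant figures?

65.24

Tangency of A1 to both parallel lines with radius 23.4 puts S and U at V ± 23.4·n: S = (-17.03, 16.05), U = (17.03, -16.05). Equal radii place J and C the same way about H: J = H + 23.4·n = (24.74, 60.37), C = H − 23.4·n = (58.80, 28.27). Then |VC| = |C − V| = 65.24.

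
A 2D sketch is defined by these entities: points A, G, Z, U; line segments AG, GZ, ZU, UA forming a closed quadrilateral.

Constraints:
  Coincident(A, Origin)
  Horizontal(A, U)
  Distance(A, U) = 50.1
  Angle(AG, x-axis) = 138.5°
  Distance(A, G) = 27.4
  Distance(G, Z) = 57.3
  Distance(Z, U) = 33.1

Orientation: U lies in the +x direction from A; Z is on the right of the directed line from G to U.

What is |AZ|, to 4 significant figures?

29.91

Checks: |GZ| = 57.30 ✓; |ZU| = 33.10 ✓.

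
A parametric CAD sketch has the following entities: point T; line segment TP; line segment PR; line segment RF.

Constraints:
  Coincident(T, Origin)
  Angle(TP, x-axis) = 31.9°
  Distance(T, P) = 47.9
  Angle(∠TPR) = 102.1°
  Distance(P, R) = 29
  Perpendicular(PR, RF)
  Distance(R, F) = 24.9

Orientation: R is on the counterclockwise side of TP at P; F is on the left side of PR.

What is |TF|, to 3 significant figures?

44.8

T is at the origin; TP runs at 31.9° with length 47.9, so P = 47.9·(cos 31.9°, sin 31.9°) = (40.7, 25.3). ∠TPR = 102.1°, so PR runs at 31.9° + (180° − 102.1°) = 110° from the x-axis; with |PR| = 29.0, R = P + 29.0·(cos 110°, sin 110°) = (30.8, 52.6). The perpendicularity gives RF at right angles to PR; with |RF| = 24.9 on the left of PR, F = R + 24.9·(-0.941, -0.339) = (7.41, 44.2). Then |TF| = |F − T| = 44.8.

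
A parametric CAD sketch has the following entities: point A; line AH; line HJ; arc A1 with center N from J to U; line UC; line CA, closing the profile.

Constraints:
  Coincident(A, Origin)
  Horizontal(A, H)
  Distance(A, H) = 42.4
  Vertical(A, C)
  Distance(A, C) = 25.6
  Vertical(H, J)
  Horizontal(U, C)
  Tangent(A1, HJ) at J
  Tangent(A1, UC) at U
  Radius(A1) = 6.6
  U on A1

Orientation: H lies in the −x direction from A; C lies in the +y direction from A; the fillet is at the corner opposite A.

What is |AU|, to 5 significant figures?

44.011

A is at the origin; AH is horizontal with |AH| = 42.4 and H on the −x side, so H = (-42.400, 0.0000). A and C share the same x with |AC| = 25.6 and C on the +y side, so C = (0.0000, 25.600). The virtual corner opposite A is at (-42.400, 25.600). The tangent condition forces NJ to be normal to HJ and the tangent condition forces NU to be normal to UC, with radius 6.6, so the center N sits 6.6 in from both sides at N = (-35.800, 19.000). That places the tangent points at J = (-42.400, 19.000) on HJ and U = (-35.800, 25.600) on UC. Then |AU| = |U − A| = 44.011.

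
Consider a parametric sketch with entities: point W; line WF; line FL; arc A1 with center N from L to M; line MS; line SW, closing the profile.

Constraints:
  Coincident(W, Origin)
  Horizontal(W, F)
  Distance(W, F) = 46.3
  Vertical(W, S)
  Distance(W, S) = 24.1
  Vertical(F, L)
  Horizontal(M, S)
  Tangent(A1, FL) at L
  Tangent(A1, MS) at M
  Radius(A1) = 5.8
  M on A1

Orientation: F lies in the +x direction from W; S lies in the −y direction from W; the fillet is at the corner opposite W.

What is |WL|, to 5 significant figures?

49.785

W is at the origin; WF is horizontal with |WF| = 46.3 and F on the +x side, so F = (46.300, 0.0000). WS is vertical with |WS| = 24.1 and S on the −y side, so S = (0.0000, -24.100). The virtual corner opposite W is at (46.300, -24.100). Tangency of A1 to FL means the radius NL is perpendicular to FL and A1 meets MS tangentially, so NM is at right angles to MS, with radius 5.8, so the center N sits 5.8 in from both sides at N = (40.500, -18.300). That places the tangent points at L = (46.300, -18.300) on FL and M = (40.500, -24.100) on MS. Then |WL| = |L − W| = 49.785.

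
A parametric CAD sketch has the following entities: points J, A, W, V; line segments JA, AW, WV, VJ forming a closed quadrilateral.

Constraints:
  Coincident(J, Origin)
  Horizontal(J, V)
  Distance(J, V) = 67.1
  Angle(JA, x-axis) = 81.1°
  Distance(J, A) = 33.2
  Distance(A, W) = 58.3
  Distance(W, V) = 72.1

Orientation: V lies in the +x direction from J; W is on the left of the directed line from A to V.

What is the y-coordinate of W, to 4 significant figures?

70.04

Checks: |AW| = 58.30 ✓; |WV| = 72.10 ✓.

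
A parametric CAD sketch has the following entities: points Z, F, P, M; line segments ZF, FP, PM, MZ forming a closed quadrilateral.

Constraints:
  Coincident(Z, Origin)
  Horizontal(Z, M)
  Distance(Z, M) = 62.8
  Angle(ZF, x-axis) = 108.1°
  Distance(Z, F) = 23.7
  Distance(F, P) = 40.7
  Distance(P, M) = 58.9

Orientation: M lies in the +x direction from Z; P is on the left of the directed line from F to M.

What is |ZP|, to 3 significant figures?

52.7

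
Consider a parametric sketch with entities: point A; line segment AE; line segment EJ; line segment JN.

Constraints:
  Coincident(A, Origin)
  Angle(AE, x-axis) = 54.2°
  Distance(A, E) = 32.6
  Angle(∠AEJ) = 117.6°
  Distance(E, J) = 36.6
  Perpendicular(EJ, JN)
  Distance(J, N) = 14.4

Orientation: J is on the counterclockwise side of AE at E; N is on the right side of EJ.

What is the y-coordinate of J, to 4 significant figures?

59.17

A is at the origin; AE runs at 54.2° with length 32.6, so E = 32.6·(cos 54.2°, sin 54.2°) = (19.07, 26.44). ∠AEJ = 117.6°, so EJ runs at 54.2° + (180° − 117.6°) = 116.6° from the x-axis; with |EJ| = 36.6, J = E + 36.6·(cos 116.6°, sin 116.6°) = (2.682, 59.17). So J.y = 59.17.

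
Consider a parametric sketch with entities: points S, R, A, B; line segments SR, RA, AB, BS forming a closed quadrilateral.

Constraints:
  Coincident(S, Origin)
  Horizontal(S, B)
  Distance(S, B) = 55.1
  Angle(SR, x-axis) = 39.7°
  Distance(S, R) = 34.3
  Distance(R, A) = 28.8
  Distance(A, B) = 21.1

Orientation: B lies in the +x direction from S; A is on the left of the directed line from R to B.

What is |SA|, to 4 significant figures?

59.08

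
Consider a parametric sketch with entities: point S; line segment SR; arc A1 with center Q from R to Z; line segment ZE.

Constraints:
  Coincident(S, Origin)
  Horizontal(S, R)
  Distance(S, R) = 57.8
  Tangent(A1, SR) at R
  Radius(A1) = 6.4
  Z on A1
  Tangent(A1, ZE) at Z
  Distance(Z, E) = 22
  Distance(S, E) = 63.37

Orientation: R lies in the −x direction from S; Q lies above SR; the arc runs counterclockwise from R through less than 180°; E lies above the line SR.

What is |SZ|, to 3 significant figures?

52.1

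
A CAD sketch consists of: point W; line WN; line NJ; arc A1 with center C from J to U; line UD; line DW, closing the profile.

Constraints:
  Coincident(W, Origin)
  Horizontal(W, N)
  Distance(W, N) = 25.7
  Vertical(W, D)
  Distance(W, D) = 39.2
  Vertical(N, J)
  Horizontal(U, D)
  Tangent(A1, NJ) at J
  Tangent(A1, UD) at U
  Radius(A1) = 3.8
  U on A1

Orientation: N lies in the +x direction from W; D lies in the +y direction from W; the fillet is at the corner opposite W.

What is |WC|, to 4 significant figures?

41.63

WD is vertical with |WD| = 39.2 and D on the +y side, so D = (0.000, 39.20). The virtual corner opposite W is at (25.70, 39.20). The tangent condition forces CJ to be normal to NJ and the tangent condition forces CU to be normal to UD, with radius 3.8, so the center C sits 3.8 in from both sides at C = (21.90, 35.40). Then |WC| = |C − W| = 41.63.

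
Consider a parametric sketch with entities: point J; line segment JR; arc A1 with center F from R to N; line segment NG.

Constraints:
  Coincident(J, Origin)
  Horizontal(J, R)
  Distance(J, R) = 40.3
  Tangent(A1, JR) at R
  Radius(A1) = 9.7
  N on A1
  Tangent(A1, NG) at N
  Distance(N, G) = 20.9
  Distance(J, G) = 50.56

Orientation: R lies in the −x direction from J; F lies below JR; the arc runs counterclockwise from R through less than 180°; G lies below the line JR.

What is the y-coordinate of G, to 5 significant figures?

-32.677

Checks: |FN| = 9.700 ✓; ∠(FN, NG) = 90.00° ✓; |NG| = 20.90 ✓; |JG| = 50.56 ✓.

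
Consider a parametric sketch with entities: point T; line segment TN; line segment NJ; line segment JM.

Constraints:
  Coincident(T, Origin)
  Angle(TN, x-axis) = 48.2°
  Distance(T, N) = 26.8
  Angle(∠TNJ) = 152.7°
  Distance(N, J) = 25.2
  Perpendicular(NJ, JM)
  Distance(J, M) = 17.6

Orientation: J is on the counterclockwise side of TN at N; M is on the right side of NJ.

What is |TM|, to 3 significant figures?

57.4

T is at the origin; TN runs at 48.2° with length 26.8, so N = 26.8·(cos 48.2°, sin 48.2°) = (17.9, 20.0). ∠TNJ = 152.7°, so NJ runs at 48.2° + (180° − 152.7°) = 75.5° from the x-axis; with |NJ| = 25.2, J = N + 25.2·(cos 75.5°, sin 75.5°) = (24.2, 44.4). NJ ⟂ JM; with |JM| = 17.6 on the right of NJ, M = J + 17.6·(0.968, -0.250) = (41.2, 40.0). Then |TM| = |M − T| = 57.4.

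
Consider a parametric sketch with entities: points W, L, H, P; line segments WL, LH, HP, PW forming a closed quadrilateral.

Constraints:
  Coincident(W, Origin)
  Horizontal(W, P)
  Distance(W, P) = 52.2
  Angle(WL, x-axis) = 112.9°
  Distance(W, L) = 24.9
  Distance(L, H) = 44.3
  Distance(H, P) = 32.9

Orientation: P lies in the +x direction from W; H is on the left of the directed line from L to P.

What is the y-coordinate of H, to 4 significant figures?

27.64

W is at the origin; WP is horizontal with |WP| = 52.2 and P in +x, so P = (52.2, 0). WL runs at 112.9° with |WL| = 24.9, so L = (-9.689, 22.94). H is determined by |LH| = 44.3 and |HP| = 32.9 together: it lies at the intersection of circle(L, 44.3) and circle(P, 32.9). With |LP| = 66.00, the foot of the radical line on LP is 39.67 from L and the perpendicular offset is √(44.3² − 39.67²) = 19.72. Taking the left-of-LP solution: H = (34.36, 27.64).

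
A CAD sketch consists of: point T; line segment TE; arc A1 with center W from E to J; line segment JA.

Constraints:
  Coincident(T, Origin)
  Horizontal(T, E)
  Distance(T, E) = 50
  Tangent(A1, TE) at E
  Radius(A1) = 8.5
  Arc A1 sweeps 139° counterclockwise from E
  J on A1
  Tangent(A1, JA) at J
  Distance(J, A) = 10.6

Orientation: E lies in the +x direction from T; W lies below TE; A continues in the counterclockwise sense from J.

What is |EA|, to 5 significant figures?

22.003

T is at the origin; TE is horizontal with |TE| = 50.0 and E on the +x side, so E = (50.000, 0.0000). The tangent condition forces WE to be normal to TE, so W = E + (0, -8.5) = (50.000, -8.5000). On A1, E sits at bearing 90° from W; a 139° counterclockwise sweep puts J at bearing 229°, so J = W + 8.5·(cos 229°, sin 229°) = (44.423, -14.915). Tangency of A1 to JA means the radius WJ is perpendicular to JA, so JA runs along (−sin 229°, cos 229°); with |JA| = 10.6, A = (52.423, -21.869). Then |EA| = |A − E| = 22.003.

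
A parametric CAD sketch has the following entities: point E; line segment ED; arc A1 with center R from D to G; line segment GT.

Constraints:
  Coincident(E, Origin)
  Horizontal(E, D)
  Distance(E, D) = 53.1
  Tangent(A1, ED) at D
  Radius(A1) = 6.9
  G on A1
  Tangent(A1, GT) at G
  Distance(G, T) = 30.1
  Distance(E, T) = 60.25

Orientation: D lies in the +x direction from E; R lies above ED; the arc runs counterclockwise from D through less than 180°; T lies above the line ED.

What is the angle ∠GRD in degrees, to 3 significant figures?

114°

Checks: ∠(RD, DE) = 90.00° ✓; |RG| = 6.900 ✓; ∠(RG, GT) = 90.00° ✓; |GT| = 30.10 ✓; |ET| = 60.25 ✓.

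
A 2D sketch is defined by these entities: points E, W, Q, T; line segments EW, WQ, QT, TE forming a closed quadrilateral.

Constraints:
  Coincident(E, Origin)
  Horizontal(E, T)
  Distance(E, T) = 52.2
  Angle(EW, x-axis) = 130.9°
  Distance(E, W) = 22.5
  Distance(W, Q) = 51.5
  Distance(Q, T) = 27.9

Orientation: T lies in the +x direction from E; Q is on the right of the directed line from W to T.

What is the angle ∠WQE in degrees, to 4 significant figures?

10.33°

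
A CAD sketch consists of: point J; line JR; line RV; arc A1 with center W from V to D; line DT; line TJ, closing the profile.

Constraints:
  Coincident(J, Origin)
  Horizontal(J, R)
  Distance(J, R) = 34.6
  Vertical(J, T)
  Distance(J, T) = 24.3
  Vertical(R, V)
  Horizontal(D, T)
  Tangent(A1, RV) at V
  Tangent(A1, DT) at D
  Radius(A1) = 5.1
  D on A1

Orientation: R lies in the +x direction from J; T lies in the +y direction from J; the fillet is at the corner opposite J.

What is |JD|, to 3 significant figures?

38.2

J is at the origin; JR is horizontal with |JR| = 34.6 and R on the +x side, so R = (34.6, 0.00). JT is vertical with |JT| = 24.3 and T on the +y side, so T = (0.00, 24.3). The virtual corner opposite J is at (34.6, 24.3). Since A1 is tangent to RV there, WV ⟂ RV and the tangent condition forces WD to be normal to DT, with radius 5.1, so the center W sits 5.1 in from both sides at W = (29.5, 19.2). That places the tangent points at V = (34.6, 19.2) on RV and D = (29.5, 24.3) on DT. Then |JD| = |D − J| = 38.2.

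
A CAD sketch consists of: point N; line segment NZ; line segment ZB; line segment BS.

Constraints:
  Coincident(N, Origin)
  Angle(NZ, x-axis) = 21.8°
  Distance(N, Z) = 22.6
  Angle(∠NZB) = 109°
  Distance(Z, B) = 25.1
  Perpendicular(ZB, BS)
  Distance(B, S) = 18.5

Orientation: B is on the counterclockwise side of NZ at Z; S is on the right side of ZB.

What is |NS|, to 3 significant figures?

51.4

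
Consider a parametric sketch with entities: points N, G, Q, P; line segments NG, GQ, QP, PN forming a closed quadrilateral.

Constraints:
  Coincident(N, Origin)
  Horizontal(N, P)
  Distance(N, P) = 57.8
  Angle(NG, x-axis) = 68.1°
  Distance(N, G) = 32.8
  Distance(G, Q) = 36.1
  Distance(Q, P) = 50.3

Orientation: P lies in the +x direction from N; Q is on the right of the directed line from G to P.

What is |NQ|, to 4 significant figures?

9.474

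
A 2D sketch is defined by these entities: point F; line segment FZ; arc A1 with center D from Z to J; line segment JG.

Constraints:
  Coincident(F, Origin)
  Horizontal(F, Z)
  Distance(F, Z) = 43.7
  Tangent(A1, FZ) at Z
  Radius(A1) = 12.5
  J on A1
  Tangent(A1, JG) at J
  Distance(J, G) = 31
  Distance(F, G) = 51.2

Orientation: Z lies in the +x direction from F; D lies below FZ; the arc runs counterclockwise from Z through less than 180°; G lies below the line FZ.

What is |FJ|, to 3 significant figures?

33.3

F is at the origin; FZ is horizontal with |FZ| = 43.7 and Z on the +x side, so Z = (43.7, 0.00). The tangent condition forces DZ to be normal to FZ, so D = Z + (0, -12.5) = (43.7, -12.5). Since DJ ⟂ JG (tangency), |DG| = √(12.5² + 31.0²) = 33.4 regardless of where J sits on A1. So G lies on both circle(F, 51.2) and circle(D, 33.4); the below-FZ intersection is G = (28.7, -42.4). J is the foot of the tangent from G: J = (31.2, -11.5).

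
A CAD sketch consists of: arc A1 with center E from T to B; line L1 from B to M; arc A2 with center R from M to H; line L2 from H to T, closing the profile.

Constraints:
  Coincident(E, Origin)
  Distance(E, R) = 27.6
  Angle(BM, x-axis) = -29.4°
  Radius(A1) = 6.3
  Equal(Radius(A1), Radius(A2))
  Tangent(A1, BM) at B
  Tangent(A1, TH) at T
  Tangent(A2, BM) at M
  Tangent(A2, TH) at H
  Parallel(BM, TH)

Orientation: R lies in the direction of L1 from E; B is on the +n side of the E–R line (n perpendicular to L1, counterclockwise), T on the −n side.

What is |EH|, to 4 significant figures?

28.31

The slot axis is L1's direction at -29.4°, so u = (cos -29.4°, sin -29.4°) = (0.8712, -0.4909) and n = (−sin -29.4°, cos -29.4°) = (0.4909, 0.8712). E is at the origin and R lies 27.6 along u from E, so R = 27.6·u = (24.05, -13.55). Tangency of A1 to both parallel lines with radius 6.3 puts B and T at E ± 6.3·n: B = (3.093, 5.489), T = (-3.093, -5.489). Equal radii place M and H the same way about R: M = R + 6.3·n = (27.14, -8.060), H = R − 6.3·n = (20.95, -19.04). Then |EH| = |H − E| = 28.31.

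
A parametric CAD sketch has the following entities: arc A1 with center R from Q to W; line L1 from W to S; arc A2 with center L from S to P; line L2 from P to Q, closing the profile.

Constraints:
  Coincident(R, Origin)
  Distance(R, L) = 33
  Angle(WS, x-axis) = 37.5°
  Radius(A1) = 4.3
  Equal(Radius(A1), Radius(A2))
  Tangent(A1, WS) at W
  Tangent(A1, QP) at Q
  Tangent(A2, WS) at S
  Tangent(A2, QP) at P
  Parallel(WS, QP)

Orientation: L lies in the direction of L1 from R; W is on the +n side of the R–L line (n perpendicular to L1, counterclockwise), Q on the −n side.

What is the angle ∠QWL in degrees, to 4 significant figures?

82.58°

The slot axis is L1's direction at 37.5°, so u = (cos 37.5°, sin 37.5°) = (0.7934, 0.6088) and n = (−sin 37.5°, cos 37.5°) = (-0.6088, 0.7934). R is at the origin and L lies 33.0 along u from R, so L = 33.0·u = (26.18, 20.09). Tangency of A1 to both parallel lines with radius 4.3 puts W and Q at R ± 4.3·n: W = (-2.618, 3.411), Q = (2.618, -3.411). Then cos ∠QWL = WQ·WL / (|WQ||WL|), giving 82.58°.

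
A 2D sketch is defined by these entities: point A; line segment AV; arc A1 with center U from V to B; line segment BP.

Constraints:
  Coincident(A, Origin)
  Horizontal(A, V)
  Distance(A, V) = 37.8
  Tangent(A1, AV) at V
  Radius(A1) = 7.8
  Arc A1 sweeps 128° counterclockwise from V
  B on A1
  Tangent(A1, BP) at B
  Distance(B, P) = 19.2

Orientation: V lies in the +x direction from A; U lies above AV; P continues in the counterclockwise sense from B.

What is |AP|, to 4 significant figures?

42.44

On A1, V sits at bearing -90° from U; a 128° counterclockwise sweep puts B at bearing 38°, so B = U + 7.8·(cos 38°, sin 38°) = (43.95, 12.60). The tangent condition forces UB to be normal to BP, so BP runs along (−sin 38°, cos 38°); with |BP| = 19.2, P = (32.13, 27.73). Then |AP| = |P − A| = 42.44.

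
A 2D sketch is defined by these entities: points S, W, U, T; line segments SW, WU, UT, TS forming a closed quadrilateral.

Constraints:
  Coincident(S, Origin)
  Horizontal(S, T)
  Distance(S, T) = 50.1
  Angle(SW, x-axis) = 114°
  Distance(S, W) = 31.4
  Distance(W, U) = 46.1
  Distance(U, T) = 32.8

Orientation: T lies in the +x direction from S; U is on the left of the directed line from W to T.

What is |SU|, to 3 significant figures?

43.6

Checks: |WU| = 46.10 ✓; |UT| = 32.80 ✓.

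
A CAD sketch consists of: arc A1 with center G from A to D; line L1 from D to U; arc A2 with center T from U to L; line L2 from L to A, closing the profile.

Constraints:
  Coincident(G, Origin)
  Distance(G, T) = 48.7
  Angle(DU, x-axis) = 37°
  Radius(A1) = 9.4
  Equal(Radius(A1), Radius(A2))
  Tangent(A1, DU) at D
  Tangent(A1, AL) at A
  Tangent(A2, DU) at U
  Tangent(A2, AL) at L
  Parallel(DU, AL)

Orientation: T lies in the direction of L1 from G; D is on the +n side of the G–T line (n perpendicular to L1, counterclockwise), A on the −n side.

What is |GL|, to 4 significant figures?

49.60

The slot axis is L1's direction at 37.0°, so u = (cos 37.0°, sin 37.0°) = (0.7986, 0.6018) and n = (−sin 37.0°, cos 37.0°) = (-0.6018, 0.7986). G is at the origin and T lies 48.7 along u from G, so T = 48.7·u = (38.89, 29.31). Tangency of A1 to both parallel lines with radius 9.4 puts D and A at G ± 9.4·n: D = (-5.657, 7.507), A = (5.657, -7.507). Equal radii place U and L the same way about T: U = T + 9.4·n = (33.24, 36.82), L = T − 9.4·n = (44.55, 21.80). Then |GL| = |L − G| = 49.60.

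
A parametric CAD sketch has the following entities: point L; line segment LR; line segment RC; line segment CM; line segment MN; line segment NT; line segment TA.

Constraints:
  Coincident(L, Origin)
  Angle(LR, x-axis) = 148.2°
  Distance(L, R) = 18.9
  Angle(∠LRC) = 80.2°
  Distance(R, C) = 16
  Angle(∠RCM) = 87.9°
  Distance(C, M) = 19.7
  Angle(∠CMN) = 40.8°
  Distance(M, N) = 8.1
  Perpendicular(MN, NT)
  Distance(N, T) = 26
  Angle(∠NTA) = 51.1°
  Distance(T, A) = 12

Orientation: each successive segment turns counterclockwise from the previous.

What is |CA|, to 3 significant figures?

17.1

L is at the origin; LR runs at 148.2° with length 18.9, so R = (-16.1, 9.96). ∠LRC = 80.2° gives RC at -112° from the x-axis; with |RC| = 16.0, C = (-22.1, -4.88). ∠RCM = 87.9° gives CM at -19.9° from the x-axis; with |CM| = 19.7, M = (-3.53, -11.6). ∠CMN = 40.8° gives MN at 119° from the x-axis; with |MN| = 8.1, N = (-7.50, -4.52). MN is perpendicular to NT, so NT runs at -151°; with |NT| = 26.0, T = (-30.2, -17.2). ∠NTA = 51.1° gives TA at -21.8° from the x-axis; with |TA| = 12.0, A = (-19.0, -21.7). Then |CA| = |A − C| = 17.1.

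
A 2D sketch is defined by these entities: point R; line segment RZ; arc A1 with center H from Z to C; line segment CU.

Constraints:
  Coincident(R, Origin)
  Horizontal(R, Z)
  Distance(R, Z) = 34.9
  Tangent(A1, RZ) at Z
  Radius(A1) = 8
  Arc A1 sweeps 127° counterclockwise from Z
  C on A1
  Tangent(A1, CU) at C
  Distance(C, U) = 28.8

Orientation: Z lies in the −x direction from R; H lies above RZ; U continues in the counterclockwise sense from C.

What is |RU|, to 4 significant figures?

58.17

R is at the origin; RZ is horizontal with |RZ| = 34.9 and Z on the −x side, so Z = (-34.90, 0.000). A1 meets RZ tangentially, so HZ is at right angles to RZ, so H = Z + (0, 8) = (-34.90, 8.000). On A1, Z sits at bearing -90° from H; a 127° counterclockwise sweep puts C at bearing 37°, so C = H + 8.0·(cos 37°, sin 37°) = (-28.51, 12.81). The tangent condition forces HC to be normal to CU, so CU runs along (−sin 37°, cos 37°); with |CU| = 28.8, U = (-45.84, 35.82). Then |RU| = |U − R| = 58.17.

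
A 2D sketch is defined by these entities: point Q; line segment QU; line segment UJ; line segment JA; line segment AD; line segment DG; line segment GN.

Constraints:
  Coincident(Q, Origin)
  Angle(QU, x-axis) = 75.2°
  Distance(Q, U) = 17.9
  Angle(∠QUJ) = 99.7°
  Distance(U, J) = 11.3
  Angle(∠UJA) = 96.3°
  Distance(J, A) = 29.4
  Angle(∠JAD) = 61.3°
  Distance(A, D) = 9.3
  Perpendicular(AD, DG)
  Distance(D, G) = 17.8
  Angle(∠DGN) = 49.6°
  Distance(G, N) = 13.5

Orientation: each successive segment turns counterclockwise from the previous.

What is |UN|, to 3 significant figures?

28.4

Q is at the origin; QU runs at 75.2° with length 17.9, so U = (4.57, 17.3). ∠QUJ = 99.7° gives UJ at 156° from the x-axis; with |UJ| = 11.3, J = (-5.71, 22.0). ∠UJA = 96.3° gives JA at -121° from the x-axis; with |JA| = 29.4, A = (-20.8, -3.26). ∠JAD = 61.3° gives AD at -2.10° from the x-axis; with |AD| = 9.3, D = (-11.5, -3.60). AD is perpendicular to DG, so DG runs at 87.9°; with |DG| = 17.8, G = (-10.8, 14.2). ∠DGN = 49.6° gives GN at -142° from the x-axis; with |GN| = 13.5, N = (-21.4, 5.82). Then |UN| = |N − U| = 28.4.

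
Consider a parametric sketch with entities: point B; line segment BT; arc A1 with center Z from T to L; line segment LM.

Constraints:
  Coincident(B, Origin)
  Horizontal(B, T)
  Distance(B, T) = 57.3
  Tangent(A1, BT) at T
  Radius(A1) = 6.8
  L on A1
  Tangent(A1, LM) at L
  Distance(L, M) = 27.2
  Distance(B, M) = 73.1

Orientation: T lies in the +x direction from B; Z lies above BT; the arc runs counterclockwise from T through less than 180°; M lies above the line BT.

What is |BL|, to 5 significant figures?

64.439

Checks: |ZL| = 6.800 ✓; ∠(ZL, LM) = 90.00° ✓; |LM| = 27.20 ✓; |BM| = 73.10 ✓.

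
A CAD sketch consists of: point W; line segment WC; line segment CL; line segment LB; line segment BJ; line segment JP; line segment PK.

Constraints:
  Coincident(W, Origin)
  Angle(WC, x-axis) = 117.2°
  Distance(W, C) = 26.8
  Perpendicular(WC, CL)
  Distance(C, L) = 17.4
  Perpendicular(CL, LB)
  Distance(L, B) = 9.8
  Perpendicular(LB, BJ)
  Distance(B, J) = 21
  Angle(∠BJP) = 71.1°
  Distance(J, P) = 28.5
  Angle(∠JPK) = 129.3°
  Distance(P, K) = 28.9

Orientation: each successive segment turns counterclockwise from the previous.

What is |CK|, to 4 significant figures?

42.57

W is at the origin; WC runs at 117.2° with length 26.8, so C = (-12.25, 23.84). WC ⟂ CL, so CL runs at -152.8°; with |CL| = 17.4, L = (-27.73, 15.88). The perpendicularity gives LB at right angles to CL, so LB runs at -62.80°; with |LB| = 9.8, B = (-23.25, 7.167). LB ⟂ BJ, so BJ runs at 27.20°; with |BJ| = 21.0, J = (-4.569, 16.77). ∠BJP = 71.1° gives JP at 136.1° from the x-axis; with |JP| = 28.5, P = (-25.10, 36.53). ∠JPK = 129.3° gives PK at -173.2° from the x-axis; with |PK| = 28.9, K = (-53.80, 33.11). Then |CK| = |K − C| = 42.57.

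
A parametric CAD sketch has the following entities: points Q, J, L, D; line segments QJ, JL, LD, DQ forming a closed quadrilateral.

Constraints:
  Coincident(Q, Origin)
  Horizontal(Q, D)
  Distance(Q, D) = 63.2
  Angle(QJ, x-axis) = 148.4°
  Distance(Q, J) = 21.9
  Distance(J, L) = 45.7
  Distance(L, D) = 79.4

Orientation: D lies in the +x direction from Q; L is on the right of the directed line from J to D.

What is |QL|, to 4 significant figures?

34.36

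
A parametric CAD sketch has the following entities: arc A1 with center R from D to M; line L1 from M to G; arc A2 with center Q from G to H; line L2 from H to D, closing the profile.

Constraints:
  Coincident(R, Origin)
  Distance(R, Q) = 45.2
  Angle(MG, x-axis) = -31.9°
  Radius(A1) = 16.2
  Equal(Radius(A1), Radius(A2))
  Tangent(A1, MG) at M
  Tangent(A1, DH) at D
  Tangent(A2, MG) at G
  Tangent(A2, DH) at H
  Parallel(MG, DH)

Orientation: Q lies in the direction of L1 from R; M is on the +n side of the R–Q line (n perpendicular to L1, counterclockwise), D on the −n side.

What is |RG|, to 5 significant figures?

48.015

The slot axis is L1's direction at -31.9°, so u = (cos -31.9°, sin -31.9°) = (0.84897, -0.52844) and n = (−sin -31.9°, cos -31.9°) = (0.52844, 0.84897). R is at the origin and Q lies 45.2 along u from R, so Q = 45.2·u = (38.374, -23.885). Tangency of A1 to both parallel lines with radius 16.2 puts M and D at R ± 16.2·n: M = (8.5607, 13.753), D = (-8.5607, -13.753). Equal radii place G and H the same way about Q: G = Q + 16.2·n = (46.934, -10.132), H = Q − 16.2·n = (29.813, -37.639). Then |RG| = |G − R| = 48.015.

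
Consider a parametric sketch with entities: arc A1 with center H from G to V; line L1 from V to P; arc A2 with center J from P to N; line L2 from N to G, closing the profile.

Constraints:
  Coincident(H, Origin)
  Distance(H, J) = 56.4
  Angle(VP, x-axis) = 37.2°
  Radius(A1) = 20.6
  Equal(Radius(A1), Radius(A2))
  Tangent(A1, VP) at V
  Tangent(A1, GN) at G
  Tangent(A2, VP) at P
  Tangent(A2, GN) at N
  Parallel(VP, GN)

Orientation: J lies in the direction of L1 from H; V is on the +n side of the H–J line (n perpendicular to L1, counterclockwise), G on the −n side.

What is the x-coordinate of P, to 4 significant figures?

32.47

Tangency of A1 to both parallel lines with radius 20.6 puts V and G at H ± 20.6·n: V = (-12.45, 16.41), G = (12.45, -16.41). Equal radii place P and N the same way about J: P = J + 20.6·n = (32.47, 50.51), N = J − 20.6·n = (57.38, 17.69). So P.x = 32.47.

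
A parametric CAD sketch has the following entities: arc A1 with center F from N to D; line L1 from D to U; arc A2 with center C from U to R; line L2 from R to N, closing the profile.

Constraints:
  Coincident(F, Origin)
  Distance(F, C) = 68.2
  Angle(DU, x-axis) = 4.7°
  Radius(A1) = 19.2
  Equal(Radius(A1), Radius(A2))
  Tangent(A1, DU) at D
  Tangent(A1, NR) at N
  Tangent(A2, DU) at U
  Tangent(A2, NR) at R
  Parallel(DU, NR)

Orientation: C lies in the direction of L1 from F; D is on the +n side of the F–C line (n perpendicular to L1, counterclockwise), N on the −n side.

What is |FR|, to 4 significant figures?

70.85

The slot axis is L1's direction at 4.7°, so u = (cos 4.7°, sin 4.7°) = (0.9966, 0.08194) and n = (−sin 4.7°, cos 4.7°) = (-0.08194, 0.9966). F is at the origin and C lies 68.2 along u from F, so C = 68.2·u = (67.97, 5.588). Tangency of A1 to both parallel lines with radius 19.2 puts D and N at F ± 19.2·n: D = (-1.573, 19.14), N = (1.573, -19.14). Equal radii place U and R the same way about C: U = C + 19.2·n = (66.40, 24.72), R = C − 19.2·n = (69.54, -13.55). Then |FR| = |R − F| = 70.85.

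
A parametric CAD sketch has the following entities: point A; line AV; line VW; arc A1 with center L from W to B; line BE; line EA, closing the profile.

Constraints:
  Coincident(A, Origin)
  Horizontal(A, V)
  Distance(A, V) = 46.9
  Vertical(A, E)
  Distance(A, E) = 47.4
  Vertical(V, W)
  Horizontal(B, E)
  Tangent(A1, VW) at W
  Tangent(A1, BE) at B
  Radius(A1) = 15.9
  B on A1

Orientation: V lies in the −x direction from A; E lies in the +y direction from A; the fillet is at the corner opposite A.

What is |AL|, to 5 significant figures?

44.196

A is at the origin; AV is horizontal with |AV| = 46.9 and V on the −x side, so V = (-46.900, 0.0000). A and E share the same x with |AE| = 47.4 and E on the +y side, so E = (0.0000, 47.400). The virtual corner opposite A is at (-46.900, 47.400). Tangency of A1 to VW means the radius LW is perpendicular to VW and tangency of A1 to BE means the radius LB is perpendicular to BE, with radius 15.9, so the center L sits 15.9 in from both sides at L = (-31.000, 31.500). Then |AL| = |L − A| = 44.196.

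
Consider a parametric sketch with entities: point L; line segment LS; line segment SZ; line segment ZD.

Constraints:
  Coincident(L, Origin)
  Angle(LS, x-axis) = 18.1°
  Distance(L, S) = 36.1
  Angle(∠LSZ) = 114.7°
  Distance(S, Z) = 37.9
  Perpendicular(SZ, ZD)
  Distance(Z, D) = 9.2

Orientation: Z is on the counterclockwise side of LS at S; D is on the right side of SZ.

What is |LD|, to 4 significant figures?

67.61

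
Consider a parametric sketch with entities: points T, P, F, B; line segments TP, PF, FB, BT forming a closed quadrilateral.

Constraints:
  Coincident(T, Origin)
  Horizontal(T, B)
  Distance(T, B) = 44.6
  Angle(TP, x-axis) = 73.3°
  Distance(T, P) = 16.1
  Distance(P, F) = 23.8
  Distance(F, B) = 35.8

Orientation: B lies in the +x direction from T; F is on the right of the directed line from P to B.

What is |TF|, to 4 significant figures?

12.45

T is at the origin; TB is horizontal with |TB| = 44.6 and B in +x, so B = (44.6, 0). TP runs at 73.3° with |TP| = 16.1, so P = (4.627, 15.42). F is determined by |PF| = 23.8 and |FB| = 35.8 together: it lies at the intersection of circle(P, 23.8) and circle(B, 35.8). With |PB| = 42.84, the foot of the radical line on PB is 13.08 from P and the perpendicular offset is √(23.8² − 13.08²) = 19.89. Taking the right-of-PB solution: F = (9.669, -7.839).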